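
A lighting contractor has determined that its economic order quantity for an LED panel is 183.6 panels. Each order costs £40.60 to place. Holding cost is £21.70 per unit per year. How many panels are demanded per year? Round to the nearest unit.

D ≈ 9,008 panels per year

Invert the EOQ relation Q*² = 2DS/H.
From Q* = √(2DS/H): D = Q*²H / (2S) = 183.6² × 21.7 / (2 × 40.6) = 9008.429.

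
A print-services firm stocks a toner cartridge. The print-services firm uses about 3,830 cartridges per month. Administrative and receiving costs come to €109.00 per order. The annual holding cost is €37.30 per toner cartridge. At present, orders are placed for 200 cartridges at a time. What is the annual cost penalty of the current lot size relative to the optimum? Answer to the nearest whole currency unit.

Extra cost ≈ €9,446 per year

Annual demand D = 3,830 × 12 = 45,960.
EOQ = √(2DS/H) = √(2 × 45,960 × 109 / 37.3) ≈ 518.28.
Cost at Q* = (D/Q*)S + (Q*/2)H = √(2DSH) ≈ €19,331.82.
Cost at Q = 200: (45,960/200)×109 + (200/2)×37.3 = €25,048.20 + €3,730.00 = €28,778.20.
Excess = €28,778.20 − €19,331.82 = €9,446.38.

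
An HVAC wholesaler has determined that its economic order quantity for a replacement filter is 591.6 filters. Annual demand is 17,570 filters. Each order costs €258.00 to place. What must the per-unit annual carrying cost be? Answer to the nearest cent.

H ≈ €25.90

The basic EOQ model gives Q* = √(2DS/H); rearrange for the unknown.
From Q* = √(2DS/H): H = 2DS / Q*² = 2 × 17,570 × 258 / 591.6² = 25.9039.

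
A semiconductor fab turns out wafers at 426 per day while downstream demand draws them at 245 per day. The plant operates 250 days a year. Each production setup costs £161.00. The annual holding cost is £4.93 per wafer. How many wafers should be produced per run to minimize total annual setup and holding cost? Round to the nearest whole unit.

Q* ≈ 3,068 wafers

Annual demand D = 245 × 250 = 61,250.
Production build-up factor (1 − d/p) = 1 − 245/426 = 0.4249.
Q* = √(2DS / (H(1 − d/p))) = √(2 × 61,250 × 161 / (4.93 × 0.4249)).
= √(19,722,500 / 2.0947) ≈ 3068.478.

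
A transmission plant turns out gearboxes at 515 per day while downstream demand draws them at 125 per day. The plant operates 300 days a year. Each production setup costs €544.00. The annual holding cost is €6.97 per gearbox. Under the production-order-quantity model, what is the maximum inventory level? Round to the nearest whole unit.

Annual demand D = 125 × 300 = 37,500.
Production build-up factor (1 − d/p) = 1 − 125/515 = 0.7573.
Q* = √(2DS / (H(1 − d/p))) = √(2 × 37,500 × 544 / (6.97 × 0.7573)).
= √(40,800,000 / 5.2783) ≈ 2780.257.
Maximum inventory = Q*(1 − d/p) = 2780.257 × 0.7573 ≈ 2105.438.

I_max ≈ 2,105 gearboxes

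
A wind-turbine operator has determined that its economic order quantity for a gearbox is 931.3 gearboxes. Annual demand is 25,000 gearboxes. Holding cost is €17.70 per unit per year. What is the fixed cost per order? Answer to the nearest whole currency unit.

S ≈ €307

Squaring Q* = √(2DS/H) gives Q*² = 2DS/H.
From Q* = √(2DS/H): S = Q*²H / (2D) = 931.3² × 17.7 / (2 × 25,000) = 307.0312.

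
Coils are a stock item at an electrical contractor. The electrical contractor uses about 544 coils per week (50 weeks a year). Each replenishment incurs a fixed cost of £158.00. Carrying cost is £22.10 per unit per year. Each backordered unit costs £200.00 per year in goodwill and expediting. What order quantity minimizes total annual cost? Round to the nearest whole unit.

Q* ≈ 657 coils

Annual demand D = 544 × 50 = 27,200.
With planned backorders, Q* = √(2DS/H) · √((H+B)/B).
√(2DS/H) = √(2 × 27,200 × 158 / 22.1) = 623.637.
√((H+B)/B) = √((22.1+200)/200) = 1.0538.
Q* ≈ 657.190.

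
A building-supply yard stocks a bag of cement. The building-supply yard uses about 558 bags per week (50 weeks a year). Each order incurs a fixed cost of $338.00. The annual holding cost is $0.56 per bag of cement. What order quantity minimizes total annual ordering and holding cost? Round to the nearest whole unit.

Q* ≈ 5,803 bags

Annual demand D = 558 × 50 = 27,900.
EOQ = √(2DS / H) = √(2 × 27,900 × 338 / 0.56).
= √(18,860,400 / 0.56) = √33,679,285.7143 ≈ 5803.386.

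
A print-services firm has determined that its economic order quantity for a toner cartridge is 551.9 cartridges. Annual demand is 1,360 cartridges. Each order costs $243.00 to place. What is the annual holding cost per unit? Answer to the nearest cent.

H ≈ $2.17

Squaring Q* = √(2DS/H) gives Q*² = 2DS/H.
From Q* = √(2DS/H): H = 2DS / Q*² = 2 × 1,360 × 243 / 551.9² = 2.1700.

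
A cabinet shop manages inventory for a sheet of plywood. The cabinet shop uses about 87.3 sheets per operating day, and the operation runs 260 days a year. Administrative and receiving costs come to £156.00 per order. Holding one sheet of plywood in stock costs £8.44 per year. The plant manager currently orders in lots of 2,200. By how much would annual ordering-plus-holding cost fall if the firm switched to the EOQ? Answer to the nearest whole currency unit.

Extra cost ≈ £3,162 per year

Annual demand D = 87.3 × 260 = 22,698.
EOQ = √(2DS/H) = √(2 × 22,698 × 156 / 8.44) ≈ 916.01.
Cost at Q* = (D/Q*)S + (Q*/2)H = √(2DSH) ≈ £7,731.12.
Cost at Q = 2,200: (22,698/2,200)×156 + (2,200/2)×8.44 = £1,609.49 + £9,284.00 = £10,893.49.
Excess = £10,893.49 − £7,731.12 = £3,162.38.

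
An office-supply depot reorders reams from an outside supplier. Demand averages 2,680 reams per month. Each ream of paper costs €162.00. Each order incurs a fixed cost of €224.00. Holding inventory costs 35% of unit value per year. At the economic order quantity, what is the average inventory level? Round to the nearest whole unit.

Average inventory ≈ 252 reams

Annual demand D = 2,680 × 12 = 32,160.
Holding cost H = 0.35 × €162.00 = €56.7000 per unit per year.
EOQ = √(2DS/H) = √(2 × 32,160 × 224 / 56.7) ≈ 504.09.
Average inventory = Q*/2 ≈ 504.09 / 2 = 252.044.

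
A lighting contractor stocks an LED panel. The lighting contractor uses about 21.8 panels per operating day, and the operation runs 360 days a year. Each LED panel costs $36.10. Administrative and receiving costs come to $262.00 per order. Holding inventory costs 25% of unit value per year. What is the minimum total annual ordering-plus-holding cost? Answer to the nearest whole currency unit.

Annual demand D = 21.8 × 360 = 7,848.
Holding cost H = 0.25 × $36.10 = $9.0250 per unit per year.
EOQ = √(2DS/H) = √(2 × 7,848 × 262 / 9.025) ≈ 675.03.
At Q*, ordering cost (D/Q*)S equals holding cost (Q*/2)H, each = √(DSH/2).
Minimum total = √(2DSH) = √(2 × 7,848 × 262 × 9.025) ≈ 6092.124.

TC* ≈ $6,092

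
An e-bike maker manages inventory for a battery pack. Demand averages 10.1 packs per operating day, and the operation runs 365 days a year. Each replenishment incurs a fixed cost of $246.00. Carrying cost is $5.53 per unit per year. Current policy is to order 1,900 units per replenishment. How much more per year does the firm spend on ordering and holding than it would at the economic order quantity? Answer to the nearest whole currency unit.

Extra cost ≈ $2,564 per year

Annual demand D = 10.1 × 365 = 3,686.5.
EOQ = √(2DS/H) = √(2 × 3,686.5 × 246 / 5.53) ≈ 572.70.
Cost at Q* = (D/Q*)S + (Q*/2)H = √(2DSH) ≈ $3,167.03.
Cost at Q = 1,900: (3,686.5/1,900)×246 + (1,900/2)×5.53 = $477.30 + $5,253.50 = $5,730.80.
Excess = $5,730.80 − $3,167.03 = $2,563.77.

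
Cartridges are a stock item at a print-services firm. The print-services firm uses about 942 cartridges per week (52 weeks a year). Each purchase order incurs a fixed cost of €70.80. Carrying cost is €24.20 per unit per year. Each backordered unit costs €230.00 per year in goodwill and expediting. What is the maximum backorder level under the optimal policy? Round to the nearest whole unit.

Annual demand D = 942 × 52 = 48,984.
With planned backorders, Q* = √(2DS/H) · √((H+B)/B).
√(2DS/H) = √(2 × 48,984 × 70.8 / 24.2) = 535.366.
√((H+B)/B) = √((24.2+230)/230) = 1.0513.
Q* ≈ 562.827.
S* = Q* · H/(H+B) = 562.827 × 24.2/254.2 ≈ 53.581.

S* ≈ 54 cartridges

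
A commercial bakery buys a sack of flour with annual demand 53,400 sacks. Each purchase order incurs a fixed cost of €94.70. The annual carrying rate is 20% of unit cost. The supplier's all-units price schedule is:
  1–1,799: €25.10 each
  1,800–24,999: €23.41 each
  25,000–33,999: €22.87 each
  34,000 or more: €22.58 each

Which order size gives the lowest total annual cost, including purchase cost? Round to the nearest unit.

Q* ≈ 1,800 sacks

Holding cost per unit per year at price C is H = 0.20·C.
Evaluate total cost at each tier's feasible EOQ or, if the EOQ is below the tier, at the tier's minimum quantity.
EOQ at €25.10 = 1419.4 (feasible in tier 1): TC = 53,400×€25.10 + (53,400/1419.4)×94.7 + (1419.4/2)×0.20×€25.10 = €1,347,465.45.
EOQ at €23.41 = 1469.8 < 1800, so use break Q=1800: TC = 53,400×€23.41 + (53,400/1800.0)×94.7 + (1800.0/2)×0.20×€23.41 = €1,257,117.23.
EOQ at €22.87 = 1487.0 < 25000, so use break Q=25000: TC = 53,400×€22.87 + (53,400/25000.0)×94.7 + (25000.0/2)×0.20×€22.87 = €1,278,635.28.
EOQ at €22.58 = 1496.5 < 34000, so use break Q=34000: TC = 53,400×€22.58 + (53,400/34000.0)×94.7 + (34000.0/2)×0.20×€22.58 = €1,282,692.73.
Lowest total cost is €1,257,117.23 at Q = 1800.0.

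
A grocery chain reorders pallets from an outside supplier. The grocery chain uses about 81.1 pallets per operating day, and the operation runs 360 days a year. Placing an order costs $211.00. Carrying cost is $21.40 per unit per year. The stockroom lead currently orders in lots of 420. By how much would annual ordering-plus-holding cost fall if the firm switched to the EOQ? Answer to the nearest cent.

Extra cost ≈ $2,923.80 per year

Annual demand D = 81.1 × 360 = 29,196.
EOQ = √(2DS/H) = √(2 × 29,196 × 211 / 21.4) ≈ 758.77.
Cost at Q* = (D/Q*)S + (Q*/2)H = √(2DSH) ≈ $16,237.71.
Cost at Q = 420: (29,196/420)×211 + (420/2)×21.4 = $14,667.51 + $4,494.00 = $19,161.51.
Excess = $19,161.51 − $16,237.71 = $2,923.80.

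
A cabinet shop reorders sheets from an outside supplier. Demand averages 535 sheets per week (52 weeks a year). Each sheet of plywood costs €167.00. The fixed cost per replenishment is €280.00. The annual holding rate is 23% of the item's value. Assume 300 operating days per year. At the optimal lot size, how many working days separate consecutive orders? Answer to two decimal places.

Annual demand D = 535 × 52 = 27,820.
Holding cost H = 0.23 × €167.00 = €38.4100 per unit per year.
Q* = √(2DS/H) = √(2 × 27,820 × 280 / 38.41) ≈ 636.87.
Cycle time = Q*/D × 300 = 636.87 / 27,820 × 300 ≈ 6.868 days.

T ≈ 6.87 days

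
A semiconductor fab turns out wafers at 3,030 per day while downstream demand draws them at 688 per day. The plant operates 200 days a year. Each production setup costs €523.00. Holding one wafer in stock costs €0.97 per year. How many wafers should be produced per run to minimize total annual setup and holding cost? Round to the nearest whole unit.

Annual demand D = 688 × 200 = 137,600.
Production build-up factor (1 − d/p) = 1 − 688/3,030 = 0.7729.
Q* = √(2DS / (H(1 − d/p))) = √(2 × 137,600 × 523 / (0.97 × 0.7729)).
= √(143,929,600 / 0.7497) ≈ 13855.336.

Q* ≈ 13,855 wafers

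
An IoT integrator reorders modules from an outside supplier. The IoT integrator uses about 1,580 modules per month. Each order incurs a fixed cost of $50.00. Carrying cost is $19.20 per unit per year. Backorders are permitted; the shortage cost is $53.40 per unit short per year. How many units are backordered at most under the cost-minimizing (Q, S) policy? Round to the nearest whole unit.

Annual demand D = 1,580 × 12 = 18,960.
With planned backorders, Q* = √(2DS/H) · √((H+B)/B).
√(2DS/H) = √(2 × 18,960 × 50 / 19.2) = 314.245.
√((H+B)/B) = √((19.2+53.4)/53.4) = 1.1660.
Q* ≈ 366.409.
S* = Q* · H/(H+B) = 366.409 × 19.2/72.6 ≈ 96.902.

S* ≈ 97 modules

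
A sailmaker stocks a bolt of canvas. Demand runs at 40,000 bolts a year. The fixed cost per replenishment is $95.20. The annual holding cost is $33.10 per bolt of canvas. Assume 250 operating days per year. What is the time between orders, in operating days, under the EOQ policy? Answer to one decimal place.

T ≈ 3.0 days

The optimal lot size = √(2DS/H) = √(2 × 40,000 × 95.2 / 33.1) ≈ 479.68.
Cycle time = Q*/D × 250 = 479.68 / 40,000 × 250 ≈ 2.998 days.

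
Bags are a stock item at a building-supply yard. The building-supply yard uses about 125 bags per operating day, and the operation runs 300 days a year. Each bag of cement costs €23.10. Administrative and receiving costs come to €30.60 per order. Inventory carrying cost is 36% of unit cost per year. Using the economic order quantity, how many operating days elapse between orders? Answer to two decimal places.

Annual demand D = 125 × 300 = 37,500.
Holding cost H = 0.36 × €23.10 = €8.3160 per unit per year.
Q* = √(2DS/H) = √(2 × 37,500 × 30.6 / 8.316) ≈ 525.33.
Cycle time = Q*/D × 300 = 525.33 / 37,500 × 300 ≈ 4.203 days.

T ≈ 4.20 days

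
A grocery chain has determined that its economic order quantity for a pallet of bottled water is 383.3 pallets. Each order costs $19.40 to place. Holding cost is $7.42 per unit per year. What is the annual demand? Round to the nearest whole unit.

Invert the EOQ relation Q*² = 2DS/H.
From Q* = √(2DS/H): D = Q*²H / (2S) = 383.3² × 7.42 / (2 × 19.4) = 28096.344.

D ≈ 28,096 pallets per year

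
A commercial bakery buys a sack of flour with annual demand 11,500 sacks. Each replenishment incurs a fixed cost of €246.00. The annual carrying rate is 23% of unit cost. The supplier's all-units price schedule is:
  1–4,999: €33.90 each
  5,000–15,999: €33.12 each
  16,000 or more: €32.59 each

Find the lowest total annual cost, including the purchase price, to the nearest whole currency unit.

Holding cost per unit per year at price C is H = 0.23·C.
For each price level, check whether its EOQ is feasible; otherwise the best quantity at that price is the breakpoint.
EOQ at €33.90 = 851.9 (feasible in tier 1): TC = 11,500×€33.90 + (11,500/851.9)×246 + (851.9/2)×0.23×€33.90 = €396,491.94.
EOQ at €33.12 = 861.8 < 5000, so use break Q=5000: TC = 11,500×€33.12 + (11,500/5000.0)×246 + (5000.0/2)×0.23×€33.12 = €400,489.80.
EOQ at €32.59 = 868.8 < 16000, so use break Q=16000: TC = 11,500×€32.59 + (11,500/16000.0)×246 + (16000.0/2)×0.23×€32.59 = €434,927.41.
Lowest total cost among the candidates is at Q = 851.9.

TC* ≈ €396,492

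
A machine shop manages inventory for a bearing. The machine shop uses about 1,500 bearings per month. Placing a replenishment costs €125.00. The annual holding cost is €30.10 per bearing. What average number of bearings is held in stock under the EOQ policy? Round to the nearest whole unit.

Average inventory ≈ 193 bearings

Annual demand D = 1,500 × 12 = 18,000.
Q* = √(2DS/H) = √(2 × 18,000 × 125 / 30.1) ≈ 386.65.
Average inventory = Q*/2 ≈ 386.65 / 2 = 193.327.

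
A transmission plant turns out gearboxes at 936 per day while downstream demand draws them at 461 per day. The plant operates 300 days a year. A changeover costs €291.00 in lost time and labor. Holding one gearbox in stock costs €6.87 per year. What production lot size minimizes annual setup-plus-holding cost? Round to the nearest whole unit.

Q* ≈ 4,805 gearboxes

Annual demand D = 461 × 300 = 138,300.
Production build-up factor (1 − d/p) = 1 − 461/936 = 0.5075.
Q* = √(2DS / (H(1 − d/p))) = √(2 × 138,300 × 291 / (6.87 × 0.5075)).
= √(80,490,600 / 3.4864) ≈ 4804.911.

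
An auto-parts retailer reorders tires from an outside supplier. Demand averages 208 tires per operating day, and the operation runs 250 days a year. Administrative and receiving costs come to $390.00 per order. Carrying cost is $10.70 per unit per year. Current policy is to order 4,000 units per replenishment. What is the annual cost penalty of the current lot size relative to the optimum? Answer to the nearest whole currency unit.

Annual demand D = 208 × 250 = 52,000.
EOQ = √(2DS/H) = √(2 × 52,000 × 390 / 10.7) ≈ 1946.96.
Cost at Q* = (D/Q*)S + (Q*/2)H = √(2DSH) ≈ $20,832.47.
Cost at Q = 4,000: (52,000/4,000)×390 + (4,000/2)×10.7 = $5,070.00 + $21,400.00 = $26,470.00.
Excess = $26,470.00 − $20,832.47 = $5,637.53.

Extra cost ≈ $5,638 per year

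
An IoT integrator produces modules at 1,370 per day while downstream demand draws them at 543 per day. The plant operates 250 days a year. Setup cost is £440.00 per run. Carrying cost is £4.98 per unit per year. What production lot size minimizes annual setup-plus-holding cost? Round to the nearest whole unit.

Annual demand D = 543 × 250 = 135,750.
Production build-up factor (1 − d/p) = 1 − 543/1,370 = 0.6036.
Q* = √(2DS / (H(1 − d/p))) = √(2 × 135,750 × 440 / (4.98 × 0.6036)).
= √(119,460,000 / 3.0062) ≈ 6303.824.

Q* ≈ 6,304 modules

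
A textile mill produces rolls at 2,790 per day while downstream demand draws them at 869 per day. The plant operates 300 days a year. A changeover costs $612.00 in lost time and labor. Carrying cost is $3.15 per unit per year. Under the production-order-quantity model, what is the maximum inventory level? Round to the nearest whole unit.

Annual demand D = 869 × 300 = 260,700.
Production build-up factor (1 − d/p) = 1 − 869/2,790 = 0.6885.
Q* = √(2DS / (H(1 − d/p))) = √(2 × 260,700 × 612 / (3.15 × 0.6885)).
= √(319,096,800 / 2.1689) ≈ 12129.541.
Maximum inventory = Q*(1 − d/p) = 12129.541 × 0.6885 ≈ 8351.559.

I_max ≈ 8,352 rolls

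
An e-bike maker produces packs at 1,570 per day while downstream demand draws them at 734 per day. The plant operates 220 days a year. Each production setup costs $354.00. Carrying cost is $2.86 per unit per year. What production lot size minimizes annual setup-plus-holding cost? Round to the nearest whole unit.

Annual demand D = 734 × 220 = 161,480.
Production build-up factor (1 − d/p) = 1 − 734/1,570 = 0.5325.
Q* = √(2DS / (H(1 − d/p))) = √(2 × 161,480 × 354 / (2.86 × 0.5325)).
= √(114,327,840 / 1.5229) ≈ 8664.423.

Q* ≈ 8,664 packs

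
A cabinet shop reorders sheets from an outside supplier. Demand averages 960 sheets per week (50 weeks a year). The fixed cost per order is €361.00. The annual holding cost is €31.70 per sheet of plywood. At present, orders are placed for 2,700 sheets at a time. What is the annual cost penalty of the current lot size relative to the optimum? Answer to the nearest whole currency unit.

Annual demand D = 960 × 50 = 48,000.
EOQ = √(2DS/H) = √(2 × 48,000 × 361 / 31.7) ≈ 1045.59.
Cost at Q* = (D/Q*)S + (Q*/2)H = √(2DSH) ≈ €33,145.06.
Cost at Q = 2,700: (48,000/2,700)×361 + (2,700/2)×31.7 = €6,417.78 + €42,795.00 = €49,212.78.
Excess = €49,212.78 − €33,145.06 = €16,067.71.

Extra cost ≈ €16,068 per year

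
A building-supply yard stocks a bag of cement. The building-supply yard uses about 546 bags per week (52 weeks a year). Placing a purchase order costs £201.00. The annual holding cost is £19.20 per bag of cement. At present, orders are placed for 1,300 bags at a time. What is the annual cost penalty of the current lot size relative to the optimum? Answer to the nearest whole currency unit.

Annual demand D = 546 × 52 = 28,392.
EOQ = √(2DS/H) = √(2 × 28,392 × 201 / 19.2) ≈ 771.01.
Cost at Q* = (D/Q*)S + (Q*/2)H = √(2DSH) ≈ £14,803.41.
Cost at Q = 1,300: (28,392/1,300)×201 + (1,300/2)×19.2 = £4,389.84 + £12,480.00 = £16,869.84.
Excess = £16,869.84 − £14,803.41 = £2,066.43.

Extra cost ≈ £2,066 per year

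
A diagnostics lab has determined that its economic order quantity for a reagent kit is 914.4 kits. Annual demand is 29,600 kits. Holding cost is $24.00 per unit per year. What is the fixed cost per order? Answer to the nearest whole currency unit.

S ≈ $339

The basic EOQ model gives Q* = √(2DS/H); rearrange for the unknown.
From Q* = √(2DS/H): S = Q*²H / (2D) = 914.4² × 24 / (2 × 29,600) = 338.9706.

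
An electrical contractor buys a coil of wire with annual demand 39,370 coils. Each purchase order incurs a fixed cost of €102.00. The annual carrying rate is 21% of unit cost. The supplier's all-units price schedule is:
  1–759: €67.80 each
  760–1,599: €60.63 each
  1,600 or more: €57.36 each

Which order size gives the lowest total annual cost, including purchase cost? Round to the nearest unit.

Holding cost per unit per year at price C is H = 0.21·C.
For each price level, check whether its EOQ is feasible; otherwise the best quantity at that price is the breakpoint.
EOQ at €67.80 = 751.1 (feasible in tier 1): TC = 39,370×€67.80 + (39,370/751.1)×102 + (751.1/2)×0.21×€67.80 = €2,679,979.56.
EOQ at €60.63 = 794.2 (feasible in tier 2): TC = 39,370×€60.63 + (39,370/794.2)×102 + (794.2/2)×0.21×€60.63 = €2,397,115.43.
EOQ at €57.36 = 816.6 < 1600, so use break Q=1600: TC = 39,370×€57.36 + (39,370/1600.0)×102 + (1600.0/2)×0.21×€57.36 = €2,270,409.52.
Lowest total cost is €2,270,409.52 at Q = 1600.0.

Q* ≈ 1,600 coils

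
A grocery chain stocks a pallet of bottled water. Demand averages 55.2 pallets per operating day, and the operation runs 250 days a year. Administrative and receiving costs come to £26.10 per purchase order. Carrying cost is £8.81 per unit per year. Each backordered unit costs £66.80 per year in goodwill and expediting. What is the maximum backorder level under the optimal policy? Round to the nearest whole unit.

S* ≈ 35 pallets

Annual demand D = 55.2 × 250 = 13,800.
With planned backorders, Q* = √(2DS/H) · √((H+B)/B).
√(2DS/H) = √(2 × 13,800 × 26.1 / 8.81) = 285.948.
√((H+B)/B) = √((8.81+66.8)/66.8) = 1.0639.
Q* ≈ 304.220.
S* = Q* · H/(H+B) = 304.220 × 8.81/75.61 ≈ 35.447.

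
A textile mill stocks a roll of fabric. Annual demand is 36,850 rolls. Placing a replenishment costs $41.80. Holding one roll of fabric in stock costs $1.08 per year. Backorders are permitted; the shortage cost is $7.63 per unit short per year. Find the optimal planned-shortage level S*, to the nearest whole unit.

S* ≈ 224 rolls

With planned backorders, Q* = √(2DS/H) · √((H+B)/B).
√(2DS/H) = √(2 × 36,850 × 41.8 / 1.08) = 1688.924.
√((H+B)/B) = √((1.08+7.63)/7.63) = 1.0684.
Q* ≈ 1804.500.
S* = Q* · H/(H+B) = 1804.500 × 1.08/8.71 ≈ 223.750.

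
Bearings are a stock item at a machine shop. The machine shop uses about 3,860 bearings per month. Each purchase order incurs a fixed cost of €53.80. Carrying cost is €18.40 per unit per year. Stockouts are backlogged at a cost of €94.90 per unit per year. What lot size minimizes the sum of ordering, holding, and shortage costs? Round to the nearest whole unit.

Annual demand D = 3,860 × 12 = 46,320.
With planned backorders, Q* = √(2DS/H) · √((H+B)/B).
√(2DS/H) = √(2 × 46,320 × 53.8 / 18.4) = 520.453.
√((H+B)/B) = √((18.4+94.9)/94.9) = 1.0927.
Q* ≈ 568.674.

Q* ≈ 569 bearings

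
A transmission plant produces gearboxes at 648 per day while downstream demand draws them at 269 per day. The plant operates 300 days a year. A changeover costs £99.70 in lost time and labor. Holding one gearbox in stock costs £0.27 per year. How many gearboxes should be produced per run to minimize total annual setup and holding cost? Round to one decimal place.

Q* ≈ 10,094.5 gearboxes

Annual demand D = 269 × 300 = 80,700.
Production build-up factor (1 − d/p) = 1 − 269/648 = 0.5849.
Q* = √(2DS / (H(1 − d/p))) = √(2 × 80,700 × 99.7 / (0.27 × 0.5849)).
= √(16,091,580 / 0.1579) ≈ 10094.513.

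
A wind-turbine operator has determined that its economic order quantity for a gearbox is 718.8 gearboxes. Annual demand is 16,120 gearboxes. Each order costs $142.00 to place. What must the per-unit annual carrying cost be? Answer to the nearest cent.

H ≈ $8.86

Squaring Q* = √(2DS/H) gives Q*² = 2DS/H.
From Q* = √(2DS/H): H = 2DS / Q*² = 2 × 16,120 × 142 / 718.8² = 8.8607.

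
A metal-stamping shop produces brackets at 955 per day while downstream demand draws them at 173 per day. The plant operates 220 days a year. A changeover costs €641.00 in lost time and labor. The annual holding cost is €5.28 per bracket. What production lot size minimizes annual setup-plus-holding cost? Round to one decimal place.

Annual demand D = 173 × 220 = 38,060.
Production build-up factor (1 − d/p) = 1 − 173/955 = 0.8188.
Q* = √(2DS / (H(1 − d/p))) = √(2 × 38,060 × 641 / (5.28 × 0.8188)).
= √(48,792,920 / 4.3235) ≈ 3359.385.

Q* ≈ 3,359.4 brackets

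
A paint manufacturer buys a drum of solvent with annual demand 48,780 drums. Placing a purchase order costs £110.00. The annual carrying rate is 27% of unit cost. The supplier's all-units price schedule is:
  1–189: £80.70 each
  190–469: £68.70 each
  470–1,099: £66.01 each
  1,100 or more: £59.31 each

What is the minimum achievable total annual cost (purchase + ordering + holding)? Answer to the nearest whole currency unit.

TC* ≈ £2,906,827

Holding cost per unit per year at price C is H = 0.27·C.
For each price level, check whether its EOQ is feasible; otherwise the best quantity at that price is the breakpoint.
Tier 1 (£80.70): EOQ = 701.8 exceeds tier's upper bound 189, so this tier is dominated.
Tier 2 (£68.70): EOQ = 760.6 exceeds tier's upper bound 469, so this tier is dominated.
EOQ at £66.01 = 776.0 (feasible in tier 3): TC = 48,780×£66.01 + (48,780/776.0)×110 + (776.0/2)×0.27×£66.01 = £3,233,797.70.
EOQ at £59.31 = 818.6 < 1100, so use break Q=1100: TC = 48,780×£59.31 + (48,780/1100.0)×110 + (1100.0/2)×0.27×£59.31 = £2,906,827.34.
Lowest total cost among the candidates is at Q = 1100.0.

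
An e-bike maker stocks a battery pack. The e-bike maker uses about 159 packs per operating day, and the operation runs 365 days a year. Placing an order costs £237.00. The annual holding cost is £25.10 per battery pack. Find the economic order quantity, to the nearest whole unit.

Q* ≈ 1,047 packs

Annual demand D = 159 × 365 = 58,035.
EOQ = √(2DS / H) = √(2 × 58,035 × 237 / 25.1).
= √(27,508,590 / 25.1) = √1,095,959.761 ≈ 1046.881.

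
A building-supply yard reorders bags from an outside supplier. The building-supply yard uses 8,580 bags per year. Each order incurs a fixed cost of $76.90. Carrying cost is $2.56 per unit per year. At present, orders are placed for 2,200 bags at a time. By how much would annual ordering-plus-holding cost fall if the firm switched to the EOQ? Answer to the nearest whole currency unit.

EOQ = √(2DS/H) = √(2 × 8,580 × 76.9 / 2.56) ≈ 717.96.
Cost at Q* = (D/Q*)S + (Q*/2)H = √(2DSH) ≈ $1,837.98.
Cost at Q = 2,200: (8,580/2,200)×76.9 + (2,200/2)×2.56 = $299.91 + $2,816.00 = $3,115.91.
Excess = $3,115.91 − $1,837.98 = $1,277.93.

Extra cost ≈ $1,278 per year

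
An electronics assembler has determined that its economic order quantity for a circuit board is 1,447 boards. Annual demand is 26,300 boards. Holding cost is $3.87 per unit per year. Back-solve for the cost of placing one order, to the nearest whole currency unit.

The basic EOQ model gives Q* = √(2DS/H); rearrange for the unknown.
From Q* = √(2DS/H): S = Q*²H / (2D) = 1,447² × 3.87 / (2 × 26,300) = 154.0502.

S ≈ $154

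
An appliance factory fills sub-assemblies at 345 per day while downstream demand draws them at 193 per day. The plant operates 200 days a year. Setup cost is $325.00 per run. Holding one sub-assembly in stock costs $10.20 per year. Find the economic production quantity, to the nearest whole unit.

Q* ≈ 2,363 sub-assemblies

Annual demand D = 193 × 200 = 38,600.
Production build-up factor (1 − d/p) = 1 − 193/345 = 0.4406.
Q* = √(2DS / (H(1 − d/p))) = √(2 × 38,600 × 325 / (10.2 × 0.4406)).
= √(25,090,000 / 4.4939) ≈ 2362.860.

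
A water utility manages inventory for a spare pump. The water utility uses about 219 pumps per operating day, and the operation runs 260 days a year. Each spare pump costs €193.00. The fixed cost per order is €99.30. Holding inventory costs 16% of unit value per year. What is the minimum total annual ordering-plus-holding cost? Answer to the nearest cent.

Annual demand D = 219 × 260 = 56,940.
Holding cost H = 0.16 × €193.00 = €30.8800 per unit per year.
The optimal lot size = √(2DS/H) = √(2 × 56,940 × 99.3 / 30.88) ≈ 605.15.
At the optimum the two cost components are equal, so total cost = 2·(Q*/2)H = Q*·H.
Minimum total = √(2DSH) = √(2 × 56,940 × 99.3 × 30.88) ≈ 18686.889.

TC* ≈ €18,686.89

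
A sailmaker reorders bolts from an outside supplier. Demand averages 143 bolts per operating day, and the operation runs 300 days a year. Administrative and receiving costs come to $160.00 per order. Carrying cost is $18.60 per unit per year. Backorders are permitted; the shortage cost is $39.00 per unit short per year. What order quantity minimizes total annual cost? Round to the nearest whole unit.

Q* ≈ 1,044 bolts

Annual demand D = 143 × 300 = 42,900.
With planned backorders, Q* = √(2DS/H) · √((H+B)/B).
√(2DS/H) = √(2 × 42,900 × 160 / 18.6) = 859.107.
√((H+B)/B) = √((18.6+39)/39) = 1.2153.
Q* ≈ 1044.062.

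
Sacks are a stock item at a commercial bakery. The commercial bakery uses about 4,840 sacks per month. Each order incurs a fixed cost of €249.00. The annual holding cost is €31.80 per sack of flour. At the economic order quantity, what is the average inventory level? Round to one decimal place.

Average inventory ≈ 476.9 sacks

Annual demand D = 4,840 × 12 = 58,080.
Q* = √(2DS/H) = √(2 × 58,080 × 249 / 31.8) ≈ 953.71.
Average inventory = Q*/2 ≈ 953.71 / 2 = 476.853.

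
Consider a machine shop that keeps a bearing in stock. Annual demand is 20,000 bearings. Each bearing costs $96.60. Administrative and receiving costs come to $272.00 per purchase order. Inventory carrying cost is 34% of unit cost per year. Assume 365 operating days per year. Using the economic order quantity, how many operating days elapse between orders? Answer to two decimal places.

T ≈ 10.50 days

Holding cost H = 0.34 × $96.60 = $32.8440 per unit per year.
Q* = √(2DS/H) = √(2 × 20,000 × 272 / 32.844) ≈ 575.55.
Cycle time = Q*/D × 365 = 575.55 / 20,000 × 365 ≈ 10.504 days.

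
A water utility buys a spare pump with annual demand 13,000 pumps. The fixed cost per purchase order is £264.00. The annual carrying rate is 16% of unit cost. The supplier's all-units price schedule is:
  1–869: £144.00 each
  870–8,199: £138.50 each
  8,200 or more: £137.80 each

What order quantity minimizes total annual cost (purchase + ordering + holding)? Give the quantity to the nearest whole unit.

Holding cost per unit per year at price C is H = 0.16·C.
Evaluate total cost at each tier's feasible EOQ or, if the EOQ is below the tier, at the tier's minimum quantity.
EOQ at £144.00 = 545.8 (feasible in tier 1): TC = 13,000×£144.00 + (13,000/545.8)×264 + (545.8/2)×0.16×£144.00 = £1,884,575.63.
EOQ at £138.50 = 556.5 < 870, so use break Q=870: TC = 13,000×£138.50 + (13,000/870.0)×264 + (870.0/2)×0.16×£138.50 = £1,814,084.43.
EOQ at £137.80 = 558.0 < 8200, so use break Q=8200: TC = 13,000×£137.80 + (13,000/8200.0)×264 + (8200.0/2)×0.16×£137.80 = £1,882,215.34.
Lowest total cost is £1,814,084.43 at Q = 870.0.

Q* ≈ 870 pumps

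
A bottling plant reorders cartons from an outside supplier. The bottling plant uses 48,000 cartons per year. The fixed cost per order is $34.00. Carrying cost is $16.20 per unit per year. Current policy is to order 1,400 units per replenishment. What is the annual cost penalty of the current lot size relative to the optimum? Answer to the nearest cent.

Extra cost ≈ $5,234.07 per year

EOQ = √(2DS/H) = √(2 × 48,000 × 34 / 16.2) ≈ 448.87.
Cost at Q* = (D/Q*)S + (Q*/2)H = √(2DSH) ≈ $7,271.64.
Cost at Q = 1,400: (48,000/1,400)×34 + (1,400/2)×16.2 = $1,165.71 + $11,340.00 = $12,505.71.
Excess = $12,505.71 − $7,271.64 = $5,234.07.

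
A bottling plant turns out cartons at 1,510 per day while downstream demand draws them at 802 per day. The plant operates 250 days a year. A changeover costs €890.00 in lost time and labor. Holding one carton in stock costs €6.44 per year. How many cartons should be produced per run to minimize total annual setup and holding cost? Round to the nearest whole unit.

Q* ≈ 10,872 cartons

Annual demand D = 802 × 250 = 200,500.
Production build-up factor (1 − d/p) = 1 − 802/1,510 = 0.4689.
Q* = √(2DS / (H(1 − d/p))) = √(2 × 200,500 × 890 / (6.44 × 0.4689)).
= √(356,890,000 / 3.0195) ≈ 10871.666.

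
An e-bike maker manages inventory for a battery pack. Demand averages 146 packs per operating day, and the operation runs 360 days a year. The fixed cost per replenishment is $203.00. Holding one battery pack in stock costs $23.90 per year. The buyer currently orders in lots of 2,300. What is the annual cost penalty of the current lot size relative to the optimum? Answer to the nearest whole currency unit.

Annual demand D = 146 × 360 = 52,560.
EOQ = √(2DS/H) = √(2 × 52,560 × 203 / 23.9) ≈ 944.91.
Cost at Q* = (D/Q*)S + (Q*/2)H = √(2DSH) ≈ $22,583.42.
Cost at Q = 2,300: (52,560/2,300)×203 + (2,300/2)×23.9 = $4,638.99 + $27,485.00 = $32,123.99.
Excess = $32,123.99 − $22,583.42 = $9,540.57.

Extra cost ≈ $9,541 per year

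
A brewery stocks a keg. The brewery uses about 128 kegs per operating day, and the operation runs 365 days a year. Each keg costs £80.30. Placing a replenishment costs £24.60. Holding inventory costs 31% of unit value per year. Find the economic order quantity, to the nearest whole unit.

Q* ≈ 304 kegs

Annual demand D = 128 × 365 = 46,720.
Holding cost H = 0.31 × £80.30 = £24.8930 per unit per year.
EOQ = √(2DS / H) = √(2 × 46,720 × 24.6 / 24.893).
= √(2,298,624 / 24.893) = √92,340.176 ≈ 303.875.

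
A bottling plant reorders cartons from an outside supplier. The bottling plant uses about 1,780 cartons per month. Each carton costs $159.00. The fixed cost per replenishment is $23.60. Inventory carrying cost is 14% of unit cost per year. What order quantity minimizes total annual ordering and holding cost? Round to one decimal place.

Annual demand D = 1,780 × 12 = 21,360.
Holding cost H = 0.14 × $159.00 = $22.2600 per unit per year.
EOQ = √(2DS / H) = √(2 × 21,360 × 23.6 / 22.26).
= √(1,008,192 / 22.26) = √45,291.6442 ≈ 212.818.

Q* ≈ 212.8 cartons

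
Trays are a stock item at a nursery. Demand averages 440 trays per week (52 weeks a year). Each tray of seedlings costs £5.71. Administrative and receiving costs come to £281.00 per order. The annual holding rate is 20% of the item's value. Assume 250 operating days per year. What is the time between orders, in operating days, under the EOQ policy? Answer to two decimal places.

Annual demand D = 440 × 52 = 22,880.
Holding cost H = 0.20 × £5.71 = £1.1420 per unit per year.
EOQ = √(2DS/H) = √(2 × 22,880 × 281 / 1.142) ≈ 3355.55.
Cycle time = Q*/D × 250 = 3355.55 / 22,880 × 250 ≈ 36.665 days.

T ≈ 36.66 days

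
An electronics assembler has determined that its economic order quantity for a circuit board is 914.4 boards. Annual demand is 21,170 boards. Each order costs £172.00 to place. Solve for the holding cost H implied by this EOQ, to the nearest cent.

The basic EOQ model gives Q* = √(2DS/H); rearrange for the unknown.
From Q* = √(2DS/H): H = 2DS / Q*² = 2 × 21,170 × 172 / 914.4² = 8.7098.

H ≈ £8.71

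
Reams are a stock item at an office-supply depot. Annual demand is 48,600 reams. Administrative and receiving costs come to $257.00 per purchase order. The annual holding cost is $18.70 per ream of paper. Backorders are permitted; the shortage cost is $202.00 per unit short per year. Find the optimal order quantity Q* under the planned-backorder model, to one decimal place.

Q* ≈ 1,208.1 reams

With planned backorders, Q* = √(2DS/H) · √((H+B)/B).
√(2DS/H) = √(2 × 48,600 × 257 / 18.7) = 1155.790.
√((H+B)/B) = √((18.7+202)/202) = 1.0453.
Q* ≈ 1208.104.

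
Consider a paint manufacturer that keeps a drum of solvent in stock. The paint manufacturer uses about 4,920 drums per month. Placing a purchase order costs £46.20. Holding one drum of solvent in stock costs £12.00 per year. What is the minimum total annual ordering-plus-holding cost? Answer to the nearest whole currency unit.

TC* ≈ £8,091

Annual demand D = 4,920 × 12 = 59,040.
The optimal lot size = √(2DS/H) = √(2 × 59,040 × 46.2 / 12) ≈ 674.25.
At Q*, ordering cost (D/Q*)S equals holding cost (Q*/2)H, each = √(DSH/2).
Minimum total = √(2DSH) = √(2 × 59,040 × 46.2 × 12) ≈ 8090.955.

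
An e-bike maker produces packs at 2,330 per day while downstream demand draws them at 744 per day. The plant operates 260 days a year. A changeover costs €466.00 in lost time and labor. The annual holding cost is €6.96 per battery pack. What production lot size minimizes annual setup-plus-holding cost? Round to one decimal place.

Q* ≈ 6,168.8 packs

Annual demand D = 744 × 260 = 193,440.
Production build-up factor (1 − d/p) = 1 − 744/2,330 = 0.6807.
Q* = √(2DS / (H(1 − d/p))) = √(2 × 193,440 × 466 / (6.96 × 0.6807)).
= √(180,286,080 / 4.7376) ≈ 6168.831.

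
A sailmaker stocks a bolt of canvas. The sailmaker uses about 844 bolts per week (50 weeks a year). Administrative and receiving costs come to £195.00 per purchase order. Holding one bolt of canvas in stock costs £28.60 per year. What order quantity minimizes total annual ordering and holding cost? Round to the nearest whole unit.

Annual demand D = 844 × 50 = 42,200.
EOQ = √(2DS / H) = √(2 × 42,200 × 195 / 28.6).
= √(16,458,000 / 28.6) = √575,454.5455 ≈ 758.587.

Q* ≈ 759 bolts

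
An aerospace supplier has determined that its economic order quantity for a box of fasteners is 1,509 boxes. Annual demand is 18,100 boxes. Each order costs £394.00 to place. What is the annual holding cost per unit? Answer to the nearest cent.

H ≈ £6.26

Invert the EOQ relation Q*² = 2DS/H.
From Q* = √(2DS/H): H = 2DS / Q*² = 2 × 18,100 × 394 / 1,509² = 6.2636.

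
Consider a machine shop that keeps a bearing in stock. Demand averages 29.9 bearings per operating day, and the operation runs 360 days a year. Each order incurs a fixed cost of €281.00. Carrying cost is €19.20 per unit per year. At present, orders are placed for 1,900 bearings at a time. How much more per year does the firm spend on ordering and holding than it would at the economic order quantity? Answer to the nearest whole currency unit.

Extra cost ≈ €9,055 per year

Annual demand D = 29.9 × 360 = 10,764.
EOQ = √(2DS/H) = √(2 × 10,764 × 281 / 19.2) ≈ 561.31.
Cost at Q* = (D/Q*)S + (Q*/2)H = √(2DSH) ≈ €10,777.19.
Cost at Q = 1,900: (10,764/1,900)×281 + (1,900/2)×19.2 = €1,591.94 + €18,240.00 = €19,831.94.
Excess = €19,831.94 − €10,777.19 = €9,054.75.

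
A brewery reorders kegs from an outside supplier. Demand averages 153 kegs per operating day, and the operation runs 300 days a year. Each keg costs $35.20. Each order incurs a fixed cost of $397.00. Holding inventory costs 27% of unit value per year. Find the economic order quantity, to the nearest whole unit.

Q* ≈ 1,958 kegs

Annual demand D = 153 × 300 = 45,900.
Holding cost H = 0.27 × $35.20 = $9.5040 per unit per year.
EOQ = √(2DS / H) = √(2 × 45,900 × 397 / 9.504).
= √(36,444,600 / 9.504) = √3,834,659.0909 ≈ 1958.229.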